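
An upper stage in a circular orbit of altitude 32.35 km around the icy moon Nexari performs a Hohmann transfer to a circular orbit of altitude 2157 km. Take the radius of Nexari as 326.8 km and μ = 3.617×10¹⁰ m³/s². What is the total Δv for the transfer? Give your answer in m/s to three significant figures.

r₁ = 326.8 + 32.35 = 359.15 km = 3.5915×10⁵ m.
r₂ = 326.8 + 2157 = 2483.8 km = 2.4838×10⁶ m.
Transfer ellipse a_t = (r₁ + r₂)/2 = 1.421×10⁶ m.
At r₁: circular v_c1 = √(μ/r₁) = 317.3 m/s; transfer-periapsis v_p = √[μ(2/r₁ − 1/a_t)] = 419.5 m/s.
Δv₁ = v_p − v_c1 = 102.1 m/s.
At r₂: circular v_c2 = √(μ/r₂) = 120.7 m/s; transfer-apoapsis v_a = √[μ(2/r₂ − 1/a_t)] = 60.66 m/s.
Δv₂ = v_c2 − v_a = 60.02 m/s.
Total Δv = Δv₁ + Δv₂ = 162.2 m/s.

Δv_total ≈ 162 m/s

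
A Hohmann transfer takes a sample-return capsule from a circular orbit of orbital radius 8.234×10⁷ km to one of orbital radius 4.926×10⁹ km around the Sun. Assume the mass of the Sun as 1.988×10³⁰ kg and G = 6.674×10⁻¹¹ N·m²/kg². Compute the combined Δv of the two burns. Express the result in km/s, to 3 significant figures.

Δv_total ≈ 20.4 km/s

μ = GM = 6.674×10⁻¹¹ × 1.988×10³⁰ = 1.327×10²⁰ m³/s².
r₁ = 8.234×10⁷ km = 8.234×10¹⁰ m.
r₂ = 4.926×10⁹ km = 4.926×10¹² m.
Transfer ellipse a_t = (r₁ + r₂)/2 = 2.504×10¹² m.
At r₁: circular v_c1 = √(μ/r₁) = 40140 m/s; transfer-perihelion v_p = √[μ(2/r₁ − 1/a_t)] = 56300 m/s.
Δv₁ = v_p − v_c1 = 16160 m/s.
At r₂: circular v_c2 = √(μ/r₂) = 5190 m/s; transfer-aphelion v_a = √[μ(2/r₂ − 1/a_t)] = 941.1 m/s.
Δv₂ = v_c2 − v_a = 4249 m/s.
Total Δv = Δv₁ + Δv₂ = 20410 m/s = 20.41 km/s.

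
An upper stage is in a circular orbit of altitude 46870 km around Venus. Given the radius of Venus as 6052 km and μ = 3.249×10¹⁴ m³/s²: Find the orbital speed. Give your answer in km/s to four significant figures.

v ≈ 2.478 km/s

r = 6052 + 46870 = 52922 km = 5.2922×10⁷ m.
For a circular orbit v = √(μ/r) = √(3.249×10¹⁴ / 5.292×10⁷) = √(6.139×10⁶) = 2478 m/s.
That is 2.478 km/s.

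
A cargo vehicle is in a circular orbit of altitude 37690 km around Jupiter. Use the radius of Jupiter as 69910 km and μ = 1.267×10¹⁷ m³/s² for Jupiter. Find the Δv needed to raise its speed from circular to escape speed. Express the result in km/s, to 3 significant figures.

r = 69910 + 37690 = 107600 km = 1.0760×10⁸ m.
Circular speed v_c = √(μ/r) = 34310 m/s.
Escape speed v_esc = √(2μ/r) = √2 × v_c = 48530 m/s.
Δv = v_esc − v_c = 14210 m/s = 14.21 km/s.

Δv ≈ 14.2 km/s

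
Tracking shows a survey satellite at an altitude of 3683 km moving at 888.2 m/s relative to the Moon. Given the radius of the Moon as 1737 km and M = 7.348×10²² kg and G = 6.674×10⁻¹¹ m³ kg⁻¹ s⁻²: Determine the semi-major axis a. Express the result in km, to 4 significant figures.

a ≈ 4805 km

μ = GM = 6.674×10⁻¹¹ × 7.348×10²² = 4.904×10¹² m³/s².
r = 1737 + 3683 = 5420.0 km = 5.420×10⁶ m.
Specific orbital energy ε = v²/2 − μ/r = (888.2)²/2 − 4.904×10¹²/5.420×10⁶ = -5.104×10⁵ J/kg.
Since ε = −μ/(2a), a = −μ/(2ε) = 4.805×10⁶ m = 4804.5 km.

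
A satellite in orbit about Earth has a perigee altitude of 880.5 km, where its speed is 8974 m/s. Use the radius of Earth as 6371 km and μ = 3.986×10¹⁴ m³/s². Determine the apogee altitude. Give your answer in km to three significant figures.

apogee altitude ≈ 13500 km

r_p = 6371 + 880.5 = 7251.5 km = 7.252×10⁶ m.
Specific energy ε = v²/2 − μ/r = -1.470×10⁷ J/kg, so a = −μ/(2ε) = 1.356×10⁷ m.
The apsides satisfy r_p + r_a = 2a, so the apogee radius is 2a − r_p = 1.986×10⁷ m = 19861 km.
Apogee altitude = 19861 − 6371 = 13490 km.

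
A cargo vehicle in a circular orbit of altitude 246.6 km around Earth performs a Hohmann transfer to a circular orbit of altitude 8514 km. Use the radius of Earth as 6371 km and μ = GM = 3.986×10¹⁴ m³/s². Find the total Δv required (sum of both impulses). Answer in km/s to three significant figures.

Δv_total ≈ 2.49 km/s

r₁ = 6371 + 246.6 = 6617.6 km = 6.6176×10⁶ m.
r₂ = 6371 + 8514 = 14885 km = 1.4885×10⁷ m.
Transfer ellipse a_t = (r₁ + r₂)/2 = 1.075×10⁷ m.
At r₁: circular v_c1 = √(μ/r₁) = 7761 m/s; transfer-perigee v_p = √[μ(2/r₁ − 1/a_t)] = 9132 m/s.
Δv₁ = v_p − v_c1 = 1371 m/s.
At r₂: circular v_c2 = √(μ/r₂) = 5175 m/s; transfer-apogee v_a = √[μ(2/r₂ − 1/a_t)] = 4060 m/s.
Δv₂ = v_c2 − v_a = 1115 m/s.
Total Δv = Δv₁ + Δv₂ = 2486 m/s = 2.486 km/s.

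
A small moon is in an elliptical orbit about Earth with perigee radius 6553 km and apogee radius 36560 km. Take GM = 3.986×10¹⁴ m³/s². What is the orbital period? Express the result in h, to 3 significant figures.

Semi-major axis a = (r_p + r_a)/2 = (6553.0 + 36560)/2 = 21556 km = 2.156×10⁷ m.
By Kepler's third law T = 2π√(a³/μ) = 2π × 5.013×10³ = 3.150×10⁴ s.
= 8.749 h.

T ≈ 8.75 h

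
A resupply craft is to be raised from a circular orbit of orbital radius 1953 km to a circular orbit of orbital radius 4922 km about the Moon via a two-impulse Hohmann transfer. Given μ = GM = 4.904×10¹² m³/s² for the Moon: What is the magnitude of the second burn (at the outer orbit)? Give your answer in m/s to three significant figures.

Δv ≈ 246 m/s

r₁ = 1953 km = 1.953×10⁶ m.
r₂ = 4922 km = 4.922×10⁶ m.
Transfer ellipse a_t = (r₁ + r₂)/2 = 3.438×10⁶ m.
At r₁: circular v_c1 = √(μ/r₁) = 1585 m/s; transfer-perilune v_p = √[μ(2/r₁ − 1/a_t)] = 1896 m/s.
At r₂: circular v_c2 = √(μ/r₂) = 998.2 m/s; transfer-apolune v_a = √[μ(2/r₂ − 1/a_t)] = 752.4 m/s.
Δv₂ = v_c2 − v_a = 245.8 m/s.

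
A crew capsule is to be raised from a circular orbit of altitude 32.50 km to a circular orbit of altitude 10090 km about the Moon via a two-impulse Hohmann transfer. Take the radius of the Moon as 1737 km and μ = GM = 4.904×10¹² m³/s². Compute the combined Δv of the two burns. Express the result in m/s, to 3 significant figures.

r₁ = 1737 + 32.50 = 1769.5 km = 1.7695×10⁶ m.
r₂ = 1737 + 10090 = 11827 km = 1.1827×10⁷ m.
Transfer ellipse a_t = (r₁ + r₂)/2 = 6.798×10⁶ m.
At r₁: circular v_c1 = √(μ/r₁) = 1665 m/s; transfer-perilune v_p = √[μ(2/r₁ − 1/a_t)] = 2196 m/s.
Δv₁ = v_p − v_c1 = 531.0 m/s.
At r₂: circular v_c2 = √(μ/r₂) = 643.9 m/s; transfer-apolune v_a = √[μ(2/r₂ − 1/a_t)] = 328.5 m/s.
Δv₂ = v_c2 − v_a = 315.4 m/s.
Total Δv = Δv₁ + Δv₂ = 846.4 m/s.

Δv_total ≈ 846 m/s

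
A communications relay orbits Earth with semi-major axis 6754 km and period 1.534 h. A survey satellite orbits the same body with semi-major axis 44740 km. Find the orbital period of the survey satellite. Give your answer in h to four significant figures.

T₂ ≈ 26.15 h

Kepler's third law: T² ∝ a³, so T₂ = T₁ (a₂/a₁)^(3/2).
a₂/a₁ = 6.624, (a₂/a₁)^(3/2) = 17.05.
T₂ = 1.534 × 17.05 = 26.15 h.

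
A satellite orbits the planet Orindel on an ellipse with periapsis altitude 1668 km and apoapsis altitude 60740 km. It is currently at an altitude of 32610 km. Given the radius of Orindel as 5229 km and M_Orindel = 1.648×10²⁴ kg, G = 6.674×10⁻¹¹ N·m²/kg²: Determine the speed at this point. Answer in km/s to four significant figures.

v ≈ 1.672 km/s

μ = GM = 6.674×10⁻¹¹ × 1.648×10²⁴ = 1.100×10¹⁴ m³/s².
r_p = 5229 + 1668 = 6897.0 km = 6.8970×10⁶ m.
r_a = 5229 + 60740 = 65969 km = 6.5969×10⁷ m.
r = 5229 + 32610 = 37839 km = 3.784×10⁷ m.
Semi-major axis a = (r_p + r_a)/2 = 36433 km = 3.643×10⁷ m.
Vis-viva: v² = μ(2/r − 1/a) = 1.100×10¹⁴ × (5.286×10⁻⁸ − 2.745×10⁻⁸) = 2.795×10⁶ m²/s².
v = 1672 m/s = 1.672 km/s.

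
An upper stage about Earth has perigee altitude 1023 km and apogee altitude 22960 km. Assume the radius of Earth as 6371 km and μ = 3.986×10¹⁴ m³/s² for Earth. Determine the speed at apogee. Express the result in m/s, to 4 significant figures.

v ≈ 2339 m/s

r_p = 6371 + 1023 = 7394.0 km = 7.3940×10⁶ m.
r_a = 6371 + 22960 = 29331 km = 2.9331×10⁷ m.
Semi-major axis a = (r_p + r_a)/2 = 18362 km = 1.836×10⁷ m.
Vis-viva: v² = μ(2/r − 1/a) = 3.986×10¹⁴ × (6.819×10⁻⁸ − 5.446×10⁻⁸) = 5.472×10⁶ m²/s².
v = 2339 m/s.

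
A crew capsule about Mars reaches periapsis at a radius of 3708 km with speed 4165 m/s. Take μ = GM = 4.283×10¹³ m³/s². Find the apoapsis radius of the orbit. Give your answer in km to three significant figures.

apoapsis radius ≈ 11200 km

r_p = 3.708×10⁶ m.
Specific energy ε = v²/2 − μ/r = -2.877×10⁶ J/kg, so a = −μ/(2ε) = 7.443×10⁶ m.
The apsides satisfy r_p + r_a = 2a, so the apoapsis radius is 2a − r_p = 1.118×10⁷ m = 11179 km.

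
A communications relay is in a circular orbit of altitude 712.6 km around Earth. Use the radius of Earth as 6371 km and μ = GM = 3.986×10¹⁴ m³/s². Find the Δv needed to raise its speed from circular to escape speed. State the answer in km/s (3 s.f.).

r = 6371 + 712.6 = 7083.6 km = 7.0836×10⁶ m.
Circular speed v_c = √(μ/r) = 7501 m/s.
Escape speed v_esc = √(2μ/r) = √2 × v_c = 10610 m/s.
Δv = v_esc − v_c = 3107 m/s = 3.107 km/s.

Δv ≈ 3.11 km/s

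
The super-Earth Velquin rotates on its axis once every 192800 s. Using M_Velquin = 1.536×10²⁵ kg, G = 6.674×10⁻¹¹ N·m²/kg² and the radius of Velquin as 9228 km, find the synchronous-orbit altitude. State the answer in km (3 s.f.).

h_sync ≈ 89600 km

μ = GM = 6.674×10⁻¹¹ × 1.536×10²⁵ = 1.025×10¹⁵ m³/s².
A synchronous orbit has period T, so by Kepler's third law a = (μT²/4π²)^(1/3).
μT²/4π² = 1.025×10¹⁵ × (1.928×10⁵)² / 39.48 = 9.652×10²³ m³.
a = 9.883×10⁷ m = 98827 km.
Altitude h = a − R = 98827 − 9228 = 89599 km.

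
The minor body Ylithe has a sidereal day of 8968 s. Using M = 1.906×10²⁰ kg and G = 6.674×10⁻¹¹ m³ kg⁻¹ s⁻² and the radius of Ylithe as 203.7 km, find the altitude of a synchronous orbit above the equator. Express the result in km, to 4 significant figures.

μ = GM = 6.674×10⁻¹¹ × 1.906×10²⁰ = 1.272×10¹⁰ m³/s².
A synchronous orbit has period T, so by Kepler's third law a = (μT²/4π²)^(1/3).
μT²/4π² = 1.272×10¹⁰ × (8.968×10³)² / 39.48 = 2.591×10¹⁶ m³.
a = 2.959×10⁵ m = 295.92 km.
Altitude h = a − R = 295.92 − 203.7 = 92.224 km.

h_sync ≈ 92.22 km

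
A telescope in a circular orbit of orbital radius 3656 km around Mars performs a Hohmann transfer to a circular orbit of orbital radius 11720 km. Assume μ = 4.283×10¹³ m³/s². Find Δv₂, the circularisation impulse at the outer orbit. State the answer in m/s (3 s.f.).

Δv ≈ 593 m/s

r₁ = 3656 km = 3.656×10⁶ m.
r₂ = 11720 km = 1.172×10⁷ m.
Transfer ellipse a_t = (r₁ + r₂)/2 = 7.688×10⁶ m.
At r₁: circular v_c1 = √(μ/r₁) = 3423 m/s; transfer-periapsis v_p = √[μ(2/r₁ − 1/a_t)] = 4226 m/s.
At r₂: circular v_c2 = √(μ/r₂) = 1912 m/s; transfer-apoapsis v_a = √[μ(2/r₂ − 1/a_t)] = 1318 m/s.
Δv₂ = v_c2 − v_a = 593.4 m/s.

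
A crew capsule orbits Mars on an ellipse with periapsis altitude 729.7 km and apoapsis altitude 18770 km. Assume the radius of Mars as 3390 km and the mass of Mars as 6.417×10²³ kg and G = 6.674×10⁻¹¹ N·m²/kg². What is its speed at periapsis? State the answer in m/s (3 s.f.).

v ≈ 4190 m/s

μ = GM = 6.674×10⁻¹¹ × 6.417×10²³ = 4.283×10¹³ m³/s².
r_p = 3390 + 729.7 = 4119.7 km = 4.1197×10⁶ m.
r_a = 3390 + 18770 = 22160 km = 2.2160×10⁷ m.
Semi-major axis a = (r_p + r_a)/2 = 13140 km = 1.314×10⁷ m.
Vis-viva: v² = μ(2/r − 1/a) = 4.283×10¹³ × (4.855×10⁻⁷ − 7.610×10⁻⁸) = 1.753×10⁷ m²/s².
v = 4187 m/s.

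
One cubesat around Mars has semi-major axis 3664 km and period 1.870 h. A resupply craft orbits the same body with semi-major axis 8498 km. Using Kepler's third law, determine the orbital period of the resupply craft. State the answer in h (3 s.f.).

Kepler's third law: T² ∝ a³, so T₂ = T₁ (a₂/a₁)^(3/2).
a₂/a₁ = 2.319, (a₂/a₁)^(3/2) = 3.532.
T₂ = 1.870 × 3.532 = 6.605 h.

T₂ ≈ 6.61 h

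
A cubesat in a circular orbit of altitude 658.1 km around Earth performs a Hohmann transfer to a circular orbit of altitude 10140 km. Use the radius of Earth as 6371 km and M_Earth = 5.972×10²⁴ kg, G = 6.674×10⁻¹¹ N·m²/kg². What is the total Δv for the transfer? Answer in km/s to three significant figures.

Δv_total ≈ 2.50 km/s

μ = GM = 6.674×10⁻¹¹ × 5.972×10²⁴ = 3.986×10¹⁴ m³/s².
r₁ = 6371 + 658.1 = 7029.1 km = 7.0291×10⁶ m.
r₂ = 6371 + 10140 = 16511 km = 1.6511×10⁷ m.
Transfer ellipse a_t = (r₁ + r₂)/2 = 1.177×10⁷ m.
At r₁: circular v_c1 = √(μ/r₁) = 7530 m/s; transfer-perigee v_p = √[μ(2/r₁ − 1/a_t)] = 8919 m/s.
Δv₁ = v_p − v_c1 = 1389 m/s.
At r₂: circular v_c2 = √(μ/r₂) = 4913 m/s; transfer-apogee v_a = √[μ(2/r₂ − 1/a_t)] = 3797 m/s.
Δv₂ = v_c2 − v_a = 1116 m/s.
Total Δv = Δv₁ + Δv₂ = 2505 m/s = 2.505 km/s.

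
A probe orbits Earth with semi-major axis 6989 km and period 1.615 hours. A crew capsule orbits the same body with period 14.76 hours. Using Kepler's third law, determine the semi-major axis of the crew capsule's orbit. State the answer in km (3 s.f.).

Kepler's third law: a³ ∝ T², so a₂ = a₁ (T₂/T₁)^(2/3).
T₂/T₁ = 9.139, (T₂/T₁)^(2/3) = 4.371.
a₂ = 6989 × 4.371 = 30550 km.

a₂ ≈ 30600 km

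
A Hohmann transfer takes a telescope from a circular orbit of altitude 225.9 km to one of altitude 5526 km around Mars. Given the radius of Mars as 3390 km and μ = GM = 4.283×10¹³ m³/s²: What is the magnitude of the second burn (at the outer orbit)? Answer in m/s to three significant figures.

Δv ≈ 527 m/s

r₁ = 3390 + 225.9 = 3615.9 km = 3.6159×10⁶ m.
r₂ = 3390 + 5526 = 8916.0 km = 8.9160×10⁶ m.
Transfer ellipse a_t = (r₁ + r₂)/2 = 6.266×10⁶ m.
At r₁: circular v_c1 = √(μ/r₁) = 3442 m/s; transfer-periapsis v_p = √[μ(2/r₁ − 1/a_t)] = 4105 m/s.
At r₂: circular v_c2 = √(μ/r₂) = 2192 m/s; transfer-apoapsis v_a = √[μ(2/r₂ − 1/a_t)] = 1665 m/s.
Δv₂ = v_c2 − v_a = 526.8 m/s.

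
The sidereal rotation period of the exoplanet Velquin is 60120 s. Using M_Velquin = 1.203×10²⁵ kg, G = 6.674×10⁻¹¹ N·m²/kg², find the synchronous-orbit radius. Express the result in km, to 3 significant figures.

μ = GM = 6.674×10⁻¹¹ × 1.203×10²⁵ = 8.029×10¹⁴ m³/s².
A synchronous orbit has period T, so by Kepler's third law a = (μT²/4π²)^(1/3).
μT²/4π² = 8.029×10¹⁴ × (6.012×10⁴)² / 39.48 = 7.351×10²² m³.
a = 4.189×10⁷ m = 41890 km.

r_sync ≈ 41900 km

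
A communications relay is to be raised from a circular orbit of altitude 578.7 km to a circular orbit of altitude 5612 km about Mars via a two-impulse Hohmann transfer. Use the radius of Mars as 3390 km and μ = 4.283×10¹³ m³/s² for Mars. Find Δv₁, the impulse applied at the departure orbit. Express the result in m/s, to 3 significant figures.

Δv ≈ 585 m/s

r₁ = 3390 + 578.7 = 3968.7 km = 3.9687×10⁶ m.
r₂ = 3390 + 5612 = 9002.0 km = 9.0020×10⁶ m.
Transfer ellipse a_t = (r₁ + r₂)/2 = 6.485×10⁶ m.
At r₁: circular v_c1 = √(μ/r₁) = 3285 m/s; transfer-periapsis v_p = √[μ(2/r₁ − 1/a_t)] = 3870 m/s.
Δv₁ = v_p − v_c1 = 585.3 m/s.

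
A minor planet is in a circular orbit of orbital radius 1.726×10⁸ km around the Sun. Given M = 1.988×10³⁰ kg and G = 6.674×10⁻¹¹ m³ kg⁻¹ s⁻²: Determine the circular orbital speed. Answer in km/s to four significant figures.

μ = GM = 6.674×10⁻¹¹ × 1.988×10³⁰ = 1.327×10²⁰ m³/s².
r = 1.726×10⁸ km = 1.726×10¹¹ m.
For a circular orbit v = √(μ/r) = √(1.327×10²⁰ / 1.726×10¹¹) = √(7.687×10⁸) = 27730 m/s.
That is 27.73 km/s.

v ≈ 27.73 km/s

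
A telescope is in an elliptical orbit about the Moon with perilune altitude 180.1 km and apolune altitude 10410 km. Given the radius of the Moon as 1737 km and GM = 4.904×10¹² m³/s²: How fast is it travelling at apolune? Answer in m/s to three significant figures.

v ≈ 332 m/s

r_p = 1737 + 180.1 = 1917.1 km = 1.9171×10⁶ m.
r_a = 1737 + 10410 = 12147 km = 1.2147×10⁷ m.
Semi-major axis a = (r_p + r_a)/2 = 7032.1 km = 7.032×10⁶ m.
Vis-viva: v² = μ(2/r − 1/a) = 4.904×10¹² × (1.646×10⁻⁷ − 1.422×10⁻⁷) = 1.101×10⁵ m²/s².
v = 331.8 m/s.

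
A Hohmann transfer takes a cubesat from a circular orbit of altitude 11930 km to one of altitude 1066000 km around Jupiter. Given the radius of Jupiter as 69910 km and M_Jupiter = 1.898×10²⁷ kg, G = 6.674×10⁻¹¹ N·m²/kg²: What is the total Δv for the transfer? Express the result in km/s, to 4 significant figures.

Δv_total ≈ 21.08 km/s

μ = GM = 6.674×10⁻¹¹ × 1.898×10²⁷ = 1.267×10¹⁷ m³/s².
r₁ = 69910 + 11930 = 81840 km = 8.1840×10⁷ m.
r₂ = 69910 + 1066000 = 1135900 km = 1.1359×10⁹ m.
Transfer ellipse a_t = (r₁ + r₂)/2 = 6.089×10⁸ m.
At r₁: circular v_c1 = √(μ/r₁) = 39340 m/s; transfer-perijove v_p = √[μ(2/r₁ − 1/a_t)] = 53740 m/s.
Δv₁ = v_p − v_c1 = 14390 m/s.
At r₂: circular v_c2 = √(μ/r₂) = 10560 m/s; transfer-apojove v_a = √[μ(2/r₂ − 1/a_t)] = 3872 m/s.
Δv₂ = v_c2 − v_a = 6689 m/s.
Total Δv = Δv₁ + Δv₂ = 21080 m/s = 21.08 km/s.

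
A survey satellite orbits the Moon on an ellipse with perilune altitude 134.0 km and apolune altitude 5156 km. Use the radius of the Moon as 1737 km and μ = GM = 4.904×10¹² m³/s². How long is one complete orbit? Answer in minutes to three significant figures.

T ≈ 434 minutes

r_p = 1737 + 134.0 = 1871.0 km = 1.8710×10⁶ m.
r_a = 1737 + 5156 = 6893.0 km = 6.8930×10⁶ m.
Semi-major axis a = (r_p + r_a)/2 = (1871.0 + 6893.0)/2 = 4382.0 km = 4.382×10⁶ m.
By Kepler's third law T = 2π√(a³/μ) = 2π × 4.142×10³ = 2.603×10⁴ s.
= 433.8 minutes.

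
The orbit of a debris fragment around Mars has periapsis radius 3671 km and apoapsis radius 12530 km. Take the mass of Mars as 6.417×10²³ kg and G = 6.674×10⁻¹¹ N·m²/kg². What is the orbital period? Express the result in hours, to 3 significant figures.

T ≈ 6.15 hours

μ = GM = 6.674×10⁻¹¹ × 6.417×10²³ = 4.283×10¹³ m³/s².
Semi-major axis a = (r_p + r_a)/2 = (3671.0 + 12530)/2 = 8100.5 km = 8.100×10⁶ m.
By Kepler's third law T = 2π√(a³/μ) = 2π × 3.523×10³ = 2.214×10⁴ s.
= 6.149 hours.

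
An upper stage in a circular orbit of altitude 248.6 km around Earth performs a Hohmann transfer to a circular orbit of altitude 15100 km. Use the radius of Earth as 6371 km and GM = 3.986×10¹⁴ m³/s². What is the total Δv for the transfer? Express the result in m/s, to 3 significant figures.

r₁ = 6371 + 248.6 = 6619.6 km = 6.6196×10⁶ m.
r₂ = 6371 + 15100 = 21471 km = 2.1471×10⁷ m.
Transfer ellipse a_t = (r₁ + r₂)/2 = 1.405×10⁷ m.
At r₁: circular v_c1 = √(μ/r₁) = 7760 m/s; transfer-perigee v_p = √[μ(2/r₁ − 1/a_t)] = 9594 m/s.
Δv₁ = v_p − v_c1 = 1834 m/s.
At r₂: circular v_c2 = √(μ/r₂) = 4309 m/s; transfer-apogee v_a = √[μ(2/r₂ − 1/a_t)] = 2958 m/s.
Δv₂ = v_c2 − v_a = 1351 m/s.
Total Δv = Δv₁ + Δv₂ = 3185 m/s.

Δv_total ≈ 3190 m/s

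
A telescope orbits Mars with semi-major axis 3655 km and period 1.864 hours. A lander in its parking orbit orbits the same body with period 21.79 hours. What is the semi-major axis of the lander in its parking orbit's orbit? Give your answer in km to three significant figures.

a₂ ≈ 18800 km

Kepler's third law: a³ ∝ T², so a₂ = a₁ (T₂/T₁)^(2/3).
T₂/T₁ = 11.69, (T₂/T₁)^(2/3) = 5.151.
a₂ = 3655 × 5.151 = 18830 km.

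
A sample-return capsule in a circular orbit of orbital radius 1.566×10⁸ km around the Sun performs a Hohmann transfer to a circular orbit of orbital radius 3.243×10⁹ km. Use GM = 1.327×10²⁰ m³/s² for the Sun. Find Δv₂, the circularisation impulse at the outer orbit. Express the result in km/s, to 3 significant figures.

Δv ≈ 4.46 km/s

r₁ = 1.566×10⁸ km = 1.566×10¹¹ m.
r₂ = 3.243×10⁹ km = 3.243×10¹² m.
Transfer ellipse a_t = (r₁ + r₂)/2 = 1.700×10¹² m.
At r₁: circular v_c1 = √(μ/r₁) = 29110 m/s; transfer-perihelion v_p = √[μ(2/r₁ − 1/a_t)] = 40210 m/s.
At r₂: circular v_c2 = √(μ/r₂) = 6397 m/s; transfer-aphelion v_a = √[μ(2/r₂ − 1/a_t)] = 1942 m/s.
Δv₂ = v_c2 − v_a = 4455 m/s.
= 4.455 km/s.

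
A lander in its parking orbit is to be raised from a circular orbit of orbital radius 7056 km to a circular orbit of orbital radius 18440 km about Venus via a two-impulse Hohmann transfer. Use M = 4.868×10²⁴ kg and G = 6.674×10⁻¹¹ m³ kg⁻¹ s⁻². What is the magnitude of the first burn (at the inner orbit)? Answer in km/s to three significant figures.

μ = GM = 6.674×10⁻¹¹ × 4.868×10²⁴ = 3.249×10¹⁴ m³/s².
r₁ = 7056 km = 7.056×10⁶ m.
r₂ = 18440 km = 1.844×10⁷ m.
Transfer ellipse a_t = (r₁ + r₂)/2 = 1.275×10⁷ m.
At r₁: circular v_c1 = √(μ/r₁) = 6786 m/s; transfer-periapsis v_p = √[μ(2/r₁ − 1/a_t)] = 8161 m/s.
Δv₁ = v_p − v_c1 = 1375 m/s.
= 1.375 km/s.

Δv ≈ 1.38 km/s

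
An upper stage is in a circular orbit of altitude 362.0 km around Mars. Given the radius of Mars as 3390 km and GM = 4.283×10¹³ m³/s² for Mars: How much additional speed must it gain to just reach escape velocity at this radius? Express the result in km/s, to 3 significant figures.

r = 3390 + 362.0 = 3752.0 km = 3.7520×10⁶ m.
Circular speed v_c = √(μ/r) = 3379 m/s.
Escape speed v_esc = √(2μ/r) = √2 × v_c = 4778 m/s.
Δv = v_esc − v_c = 1399 m/s = 1.399 km/s.

Δv ≈ 1.40 km/s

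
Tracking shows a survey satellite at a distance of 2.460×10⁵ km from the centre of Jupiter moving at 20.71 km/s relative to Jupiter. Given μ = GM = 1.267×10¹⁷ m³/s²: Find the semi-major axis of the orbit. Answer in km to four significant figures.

r = 2.460×10⁸ m.
Specific orbital energy ε = v²/2 − μ/r = (20710)²/2 − 1.267×10¹⁷/2.460×10⁸ = -3.006×10⁸ J/kg.
Since ε = −μ/(2a), a = −μ/(2ε) = 2.108×10⁸ m = 2.1075×10⁵ km.

a ≈ 2.108×10⁵ km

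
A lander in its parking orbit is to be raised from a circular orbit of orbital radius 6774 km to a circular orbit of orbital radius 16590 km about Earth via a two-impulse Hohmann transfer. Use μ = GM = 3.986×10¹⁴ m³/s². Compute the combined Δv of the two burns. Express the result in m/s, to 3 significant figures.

Δv_total ≈ 2640 m/s

r₁ = 6774 km = 6.774×10⁶ m.
r₂ = 16590 km = 1.659×10⁷ m.
Transfer ellipse a_t = (r₁ + r₂)/2 = 1.168×10⁷ m.
At r₁: circular v_c1 = √(μ/r₁) = 7671 m/s; transfer-perigee v_p = √[μ(2/r₁ − 1/a_t)] = 9141 m/s.
Δv₁ = v_p − v_c1 = 1470 m/s.
At r₂: circular v_c2 = √(μ/r₂) = 4902 m/s; transfer-apogee v_a = √[μ(2/r₂ − 1/a_t)] = 3733 m/s.
Δv₂ = v_c2 − v_a = 1169 m/s.
Total Δv = Δv₁ + Δv₂ = 2640 m/s.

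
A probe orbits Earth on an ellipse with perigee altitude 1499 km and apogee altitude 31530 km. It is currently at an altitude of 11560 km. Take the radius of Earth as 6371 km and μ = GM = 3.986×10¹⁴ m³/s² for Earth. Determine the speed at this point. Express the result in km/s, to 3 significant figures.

v ≈ 5.20 km/s

r_p = 6371 + 1499 = 7870.0 km = 7.8700×10⁶ m.
r_a = 6371 + 31530 = 37901 km = 3.7901×10⁷ m.
r = 6371 + 11560 = 17931 km = 1.793×10⁷ m.
Semi-major axis a = (r_p + r_a)/2 = 22886 km = 2.289×10⁷ m.
Vis-viva: v² = μ(2/r − 1/a) = 3.986×10¹⁴ × (1.115×10⁻⁷ − 4.370×10⁻⁸) = 2.704×10⁷ m²/s².
v = 5200 m/s = 5.200 km/s.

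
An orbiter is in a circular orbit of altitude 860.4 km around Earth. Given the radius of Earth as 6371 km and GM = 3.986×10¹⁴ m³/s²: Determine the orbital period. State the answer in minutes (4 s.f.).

T ≈ 102.0 minutes

r = 6371 + 860.4 = 7231.4 km = 7.2314×10⁶ m.
Kepler's third law: T = 2π√(r³/μ) = 2π√((7.231×10⁶)³ / 3.986×10¹⁴).
r³/μ = 9.487×10⁵ s², so T = 2π × 9.740×10² = 6.120×10³ s.
Converting: 6.120×10³ s ÷ 60.00 = 102.0 minutes.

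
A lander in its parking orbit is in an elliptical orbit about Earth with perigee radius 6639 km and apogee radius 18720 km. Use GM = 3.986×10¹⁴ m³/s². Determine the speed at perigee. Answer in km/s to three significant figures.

Semi-major axis a = (r_p + r_a)/2 = 12680 km = 1.268×10⁷ m.
Vis-viva: v² = μ(2/r − 1/a) = 3.986×10¹⁴ × (3.013×10⁻⁷ − 7.887×10⁻⁸) = 8.864×10⁷ m²/s².
v = 9415 m/s = 9.415 km/s.

v ≈ 9.41 km/s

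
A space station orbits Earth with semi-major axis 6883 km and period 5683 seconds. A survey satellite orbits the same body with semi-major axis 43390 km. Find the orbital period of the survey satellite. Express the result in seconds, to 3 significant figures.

Kepler's third law: T² ∝ a³, so T₂ = T₁ (a₂/a₁)^(3/2).
a₂/a₁ = 6.304, (a₂/a₁)^(3/2) = 15.83.
T₂ = 5683 × 15.83 = 89950 seconds.

T₂ ≈ 89900 seconds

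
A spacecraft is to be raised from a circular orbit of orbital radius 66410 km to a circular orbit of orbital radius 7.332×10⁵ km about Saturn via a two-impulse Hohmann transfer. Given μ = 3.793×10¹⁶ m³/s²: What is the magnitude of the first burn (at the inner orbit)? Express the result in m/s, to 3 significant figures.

Δv ≈ 8470 m/s

r₁ = 66410 km = 6.641×10⁷ m.
r₂ = 7.332×10⁵ km = 7.332×10⁸ m.
Transfer ellipse a_t = (r₁ + r₂)/2 = 3.998×10⁸ m.
At r₁: circular v_c1 = √(μ/r₁) = 23900 m/s; transfer-perikrone v_p = √[μ(2/r₁ − 1/a_t)] = 32360 m/s.
Δv₁ = v_p − v_c1 = 8465 m/s.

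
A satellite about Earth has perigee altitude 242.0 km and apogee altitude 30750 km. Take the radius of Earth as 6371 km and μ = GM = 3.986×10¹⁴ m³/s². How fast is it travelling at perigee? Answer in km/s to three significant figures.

r_p = 6371 + 242.0 = 6613.0 km = 6.6130×10⁶ m.
r_a = 6371 + 30750 = 37121 km = 3.7121×10⁷ m.
Semi-major axis a = (r_p + r_a)/2 = 21867 km = 2.187×10⁷ m.
Vis-viva: v² = μ(2/r − 1/a) = 3.986×10¹⁴ × (3.024×10⁻⁷ − 4.573×10⁻⁸) = 1.023×10⁸ m²/s².
v = 10120 m/s = 10.12 km/s.

v ≈ 10.1 km/s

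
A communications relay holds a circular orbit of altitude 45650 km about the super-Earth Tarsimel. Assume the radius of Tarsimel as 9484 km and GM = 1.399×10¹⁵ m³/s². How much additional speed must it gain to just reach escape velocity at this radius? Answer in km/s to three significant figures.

Δv ≈ 2.09 km/s

r = 9484 + 45650 = 55134 km = 5.5134×10⁷ m.
Circular speed v_c = √(μ/r) = 5037 m/s.
Escape speed v_esc = √(2μ/r) = √2 × v_c = 7124 m/s.
Δv = v_esc − v_c = 2087 m/s = 2.087 km/s.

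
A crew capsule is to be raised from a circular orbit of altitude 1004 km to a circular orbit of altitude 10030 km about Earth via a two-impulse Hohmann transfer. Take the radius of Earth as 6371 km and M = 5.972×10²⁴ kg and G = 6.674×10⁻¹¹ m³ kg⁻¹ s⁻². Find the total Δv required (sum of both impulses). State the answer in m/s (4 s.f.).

Δv_total ≈ 2330 m/s

μ = GM = 6.674×10⁻¹¹ × 5.972×10²⁴ = 3.986×10¹⁴ m³/s².
r₁ = 6371 + 1004 = 7375.0 km = 7.3750×10⁶ m.
r₂ = 6371 + 10030 = 16401 km = 1.6401×10⁷ m.
Transfer ellipse a_t = (r₁ + r₂)/2 = 1.189×10⁷ m.
At r₁: circular v_c1 = √(μ/r₁) = 7351 m/s; transfer-perigee v_p = √[μ(2/r₁ − 1/a_t)] = 8635 m/s.
Δv₁ = v_p − v_c1 = 1283 m/s.
At r₂: circular v_c2 = √(μ/r₂) = 4930 m/s; transfer-apogee v_a = √[μ(2/r₂ − 1/a_t)] = 3883 m/s.
Δv₂ = v_c2 − v_a = 1047 m/s.
Total Δv = Δv₁ + Δv₂ = 2330 m/s.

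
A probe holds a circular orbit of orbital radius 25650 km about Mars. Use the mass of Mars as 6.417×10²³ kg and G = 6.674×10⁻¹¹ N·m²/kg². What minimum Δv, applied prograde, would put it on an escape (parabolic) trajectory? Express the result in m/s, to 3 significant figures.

μ = GM = 6.674×10⁻¹¹ × 6.417×10²³ = 4.283×10¹³ m³/s².
r = 25650 km = 2.565×10⁷ m.
Circular speed v_c = √(μ/r) = 1292 m/s.
Escape speed v_esc = √(2μ/r) = √2 × v_c = 1827 m/s.
Δv = v_esc − v_c = 535.2 m/s.

Δv ≈ 535 m/s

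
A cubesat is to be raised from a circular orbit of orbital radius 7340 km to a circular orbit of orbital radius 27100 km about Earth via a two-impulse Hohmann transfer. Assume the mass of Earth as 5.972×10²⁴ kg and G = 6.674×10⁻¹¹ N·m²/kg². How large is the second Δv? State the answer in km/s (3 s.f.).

μ = GM = 6.674×10⁻¹¹ × 5.972×10²⁴ = 3.986×10¹⁴ m³/s².
r₁ = 7340 km = 7.340×10⁶ m.
r₂ = 27100 km = 2.710×10⁷ m.
Transfer ellipse a_t = (r₁ + r₂)/2 = 1.722×10⁷ m.
At r₁: circular v_c1 = √(μ/r₁) = 7369 m/s; transfer-perigee v_p = √[μ(2/r₁ − 1/a_t)] = 9244 m/s.
At r₂: circular v_c2 = √(μ/r₂) = 3835 m/s; transfer-apogee v_a = √[μ(2/r₂ − 1/a_t)] = 2504 m/s.
Δv₂ = v_c2 − v_a = 1331 m/s.
= 1.331 km/s.

Δv ≈ 1.33 km/s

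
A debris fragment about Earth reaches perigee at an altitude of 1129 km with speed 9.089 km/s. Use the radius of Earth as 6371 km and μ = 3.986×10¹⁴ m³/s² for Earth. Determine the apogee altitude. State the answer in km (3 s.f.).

apogee altitude ≈ 19800 km

r_p = 6371 + 1129 = 7500.0 km = 7.500×10⁶ m.
Specific energy ε = v²/2 − μ/r = -1.184×10⁷ J/kg, so a = −μ/(2ε) = 1.683×10⁷ m.
The apsides satisfy r_p + r_a = 2a, so the apogee radius is 2a − r_p = 2.616×10⁷ m = 26161 km.
Apogee altitude = 26161 − 6371 = 19790 km.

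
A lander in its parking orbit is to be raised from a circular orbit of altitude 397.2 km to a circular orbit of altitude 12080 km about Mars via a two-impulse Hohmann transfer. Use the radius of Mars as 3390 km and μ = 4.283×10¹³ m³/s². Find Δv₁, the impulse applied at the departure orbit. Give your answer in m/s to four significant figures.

Δv ≈ 899.7 m/s

r₁ = 3390 + 397.2 = 3787.2 km = 3.7872×10⁶ m.
r₂ = 3390 + 12080 = 15470 km = 1.5470×10⁷ m.
Transfer ellipse a_t = (r₁ + r₂)/2 = 9.629×10⁶ m.
At r₁: circular v_c1 = √(μ/r₁) = 3363 m/s; transfer-periapsis v_p = √[μ(2/r₁ − 1/a_t)] = 4263 m/s.
Δv₁ = v_p − v_c1 = 899.7 m/s.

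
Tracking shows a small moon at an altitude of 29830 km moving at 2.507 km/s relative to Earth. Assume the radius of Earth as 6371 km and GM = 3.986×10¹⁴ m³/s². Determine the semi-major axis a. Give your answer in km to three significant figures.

r = 6371 + 29830 = 36201 km = 3.620×10⁷ m.
Specific orbital energy ε = v²/2 − μ/r = (2507)²/2 − 3.986×10¹⁴/3.620×10⁷ = -7.868×10⁶ J/kg.
Since ε = −μ/(2a), a = −μ/(2ε) = 2.533×10⁷ m = 25330 km.

a ≈ 25300 km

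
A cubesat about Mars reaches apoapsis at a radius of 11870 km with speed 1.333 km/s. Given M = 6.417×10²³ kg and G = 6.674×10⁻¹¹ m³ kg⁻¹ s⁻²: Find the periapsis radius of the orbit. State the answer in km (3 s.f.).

periapsis radius ≈ 3880 km

μ = GM = 6.674×10⁻¹¹ × 6.417×10²³ = 4.283×10¹³ m³/s².
r_a = 1.187×10⁷ m.
Specific energy ε = v²/2 − μ/r = -2.720×10⁶ J/kg, so a = −μ/(2ε) = 7.874×10⁶ m.
The apsides satisfy r_p + r_a = 2a, so the periapsis radius is 2a − r_a = 3.878×10⁶ m = 3877.8 km.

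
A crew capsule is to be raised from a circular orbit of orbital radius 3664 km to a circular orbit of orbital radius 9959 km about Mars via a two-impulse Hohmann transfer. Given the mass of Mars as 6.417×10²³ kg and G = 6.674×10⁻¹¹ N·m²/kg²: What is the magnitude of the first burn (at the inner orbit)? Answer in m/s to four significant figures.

μ = GM = 6.674×10⁻¹¹ × 6.417×10²³ = 4.283×10¹³ m³/s².
r₁ = 3664 km = 3.664×10⁶ m.
r₂ = 9959 km = 9.959×10⁶ m.
Transfer ellipse a_t = (r₁ + r₂)/2 = 6.812×10⁶ m.
At r₁: circular v_c1 = √(μ/r₁) = 3419 m/s; transfer-periapsis v_p = √[μ(2/r₁ − 1/a_t)] = 4134 m/s.
Δv₁ = v_p − v_c1 = 715.1 m/s.

Δv ≈ 715.1 m/s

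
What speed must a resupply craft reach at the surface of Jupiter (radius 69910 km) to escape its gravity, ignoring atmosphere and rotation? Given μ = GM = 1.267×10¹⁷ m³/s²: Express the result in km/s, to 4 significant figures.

v_esc ≈ 60.21 km/s

r = R = 6.991×10⁷ m.
Escape speed v_esc = √(2μ/r) = √(2 × 1.267×10¹⁷ / 6.991×10⁷) = √(3.625×10⁹) = 60210 m/s.
= 60.21 km/s.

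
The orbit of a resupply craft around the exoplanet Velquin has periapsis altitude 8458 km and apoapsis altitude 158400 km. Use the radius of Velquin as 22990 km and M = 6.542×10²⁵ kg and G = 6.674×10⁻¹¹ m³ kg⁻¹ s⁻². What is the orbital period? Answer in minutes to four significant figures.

T ≈ 1740 minutes

μ = GM = 6.674×10⁻¹¹ × 6.542×10²⁵ = 4.366×10¹⁵ m³/s².
r_p = 22990 + 8458 = 31448 km = 3.1448×10⁷ m.
r_a = 22990 + 158400 = 181390 km = 1.8139×10⁸ m.
Semi-major axis a = (r_p + r_a)/2 = (31448 + 1.8139×10⁵)/2 = 1.0642×10⁵ km = 1.064×10⁸ m.
By Kepler's third law T = 2π√(a³/μ) = 2π × 1.661×10⁴ = 1.044×10⁵ s.
= 1740 minutes.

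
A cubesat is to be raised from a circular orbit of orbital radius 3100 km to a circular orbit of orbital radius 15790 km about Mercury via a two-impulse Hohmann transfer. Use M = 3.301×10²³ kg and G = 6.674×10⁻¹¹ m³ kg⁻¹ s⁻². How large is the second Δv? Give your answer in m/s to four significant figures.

Δv ≈ 504.5 m/s

μ = GM = 6.674×10⁻¹¹ × 3.301×10²³ = 2.203×10¹³ m³/s².
r₁ = 3100 km = 3.100×10⁶ m.
r₂ = 15790 km = 1.579×10⁷ m.
Transfer ellipse a_t = (r₁ + r₂)/2 = 9.445×10⁶ m.
At r₁: circular v_c1 = √(μ/r₁) = 2666 m/s; transfer-periherm v_p = √[μ(2/r₁ − 1/a_t)] = 3447 m/s.
At r₂: circular v_c2 = √(μ/r₂) = 1181 m/s; transfer-apoherm v_a = √[μ(2/r₂ − 1/a_t)] = 676.7 m/s.
Δv₂ = v_c2 − v_a = 504.5 m/s.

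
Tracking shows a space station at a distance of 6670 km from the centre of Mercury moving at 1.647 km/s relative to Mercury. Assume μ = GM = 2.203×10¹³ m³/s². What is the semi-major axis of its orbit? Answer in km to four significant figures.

r = 6.670×10⁶ m.
Vis-viva rearranged: 1/a = 2/r − v²/μ = 2.999×10⁻⁷ − 1.231×10⁻⁷ = 1.767×10⁻⁷ m⁻¹.
a = 5.659×10⁶ m = 5658.7 km.

a ≈ 5659 km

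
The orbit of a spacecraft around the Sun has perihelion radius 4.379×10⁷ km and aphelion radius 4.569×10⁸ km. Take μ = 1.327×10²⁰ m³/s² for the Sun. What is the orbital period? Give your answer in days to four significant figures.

T ≈ 790.7 days

Semi-major axis a = (r_p + r_a)/2 = (4.3790×10⁷ + 4.5690×10⁸)/2 = 2.5034×10⁸ km = 2.503×10¹¹ m.
By Kepler's third law T = 2π√(a³/μ) = 2π × 1.087×10⁷ = 6.832×10⁷ s.
= 790.7 days.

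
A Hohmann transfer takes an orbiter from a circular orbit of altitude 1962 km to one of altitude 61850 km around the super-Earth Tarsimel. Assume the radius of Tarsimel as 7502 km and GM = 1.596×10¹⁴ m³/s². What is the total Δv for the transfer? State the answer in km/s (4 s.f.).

r₁ = 7502 + 1962 = 9464.0 km = 9.4640×10⁶ m.
r₂ = 7502 + 61850 = 69352 km = 6.9352×10⁷ m.
Transfer ellipse a_t = (r₁ + r₂)/2 = 3.941×10⁷ m.
At r₁: circular v_c1 = √(μ/r₁) = 4107 m/s; transfer-periapsis v_p = √[μ(2/r₁ − 1/a_t)] = 5448 m/s.
Δv₁ = v_p − v_c1 = 1341 m/s.
At r₂: circular v_c2 = √(μ/r₂) = 1517 m/s; transfer-apoapsis v_a = √[μ(2/r₂ − 1/a_t)] = 743.4 m/s.
Δv₂ = v_c2 − v_a = 773.6 m/s.
Total Δv = Δv₁ + Δv₂ = 2115 m/s = 2.115 km/s.

Δv_total ≈ 2.115 km/s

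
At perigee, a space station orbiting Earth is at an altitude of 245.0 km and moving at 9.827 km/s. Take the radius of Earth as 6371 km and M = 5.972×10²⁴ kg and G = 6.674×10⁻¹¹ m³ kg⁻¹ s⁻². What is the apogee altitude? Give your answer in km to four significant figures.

μ = GM = 6.674×10⁻¹¹ × 5.972×10²⁴ = 3.986×10¹⁴ m³/s².
r_p = 6371 + 245.0 = 6616.0 km = 6.616×10⁶ m.
Specific energy ε = v²/2 − μ/r = -1.196×10⁷ J/kg, so a = −μ/(2ε) = 1.666×10⁷ m.
The apsides satisfy r_p + r_a = 2a, so the apogee radius is 2a − r_p = 2.671×10⁷ m = 26713 km.
Apogee altitude = 26713 − 6371 = 20342 km.

apogee altitude ≈ 20340 km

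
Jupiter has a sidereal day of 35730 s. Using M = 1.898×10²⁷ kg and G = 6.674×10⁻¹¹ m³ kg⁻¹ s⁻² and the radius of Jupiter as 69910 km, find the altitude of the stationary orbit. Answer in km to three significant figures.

h_sync ≈ 90100 km

μ = GM = 6.674×10⁻¹¹ × 1.898×10²⁷ = 1.267×10¹⁷ m³/s².
A synchronous orbit has period T, so by Kepler's third law a = (μT²/4π²)^(1/3).
μT²/4π² = 1.267×10¹⁷ × (3.573×10⁴)² / 39.48 = 4.096×10²⁴ m³.
a = 1.600×10⁸ m = 1.6000×10⁵ km.
Altitude h = a − R = 1.6000×10⁵ − 69910 = 90094 km.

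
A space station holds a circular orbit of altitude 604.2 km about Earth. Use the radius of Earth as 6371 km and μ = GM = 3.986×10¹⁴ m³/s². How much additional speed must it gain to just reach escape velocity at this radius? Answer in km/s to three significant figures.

r = 6371 + 604.2 = 6975.2 km = 6.9752×10⁶ m.
Circular speed v_c = √(μ/r) = 7559 m/s.
Escape speed v_esc = √(2μ/r) = √2 × v_c = 10690 m/s.
Δv = v_esc − v_c = 3131 m/s = 3.131 km/s.

Δv ≈ 3.13 km/s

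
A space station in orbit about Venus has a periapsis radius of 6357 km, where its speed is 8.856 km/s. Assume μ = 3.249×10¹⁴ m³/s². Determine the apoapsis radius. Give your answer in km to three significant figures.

apoapsis radius ≈ 21000 km

r_p = 6.357×10⁶ m.
Specific energy ε = v²/2 − μ/r = -1.189×10⁷ J/kg, so a = −μ/(2ε) = 1.366×10⁷ m.
The apsides satisfy r_p + r_a = 2a, so the apoapsis radius is 2a − r_p = 2.096×10⁷ m = 20958 km.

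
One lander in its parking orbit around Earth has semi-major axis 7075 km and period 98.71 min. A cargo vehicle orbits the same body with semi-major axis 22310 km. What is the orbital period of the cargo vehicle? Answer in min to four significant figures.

T₂ ≈ 552.7 min

Kepler's third law: T² ∝ a³, so T₂ = T₁ (a₂/a₁)^(3/2).
a₂/a₁ = 3.153, (a₂/a₁)^(3/2) = 5.600.
T₂ = 98.71 × 5.600 = 552.7 min.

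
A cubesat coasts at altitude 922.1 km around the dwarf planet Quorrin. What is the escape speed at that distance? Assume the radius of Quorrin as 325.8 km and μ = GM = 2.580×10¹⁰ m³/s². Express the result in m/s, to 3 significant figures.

v_esc ≈ 203 m/s

r = 325.8 + 922.1 = 1247.9 km = 1.2479×10⁶ m.
Escape speed v_esc = √(2μ/r) = √(2 × 2.580×10¹⁰ / 1.248×10⁶) = √(4.135×10⁴) = 203.3 m/s.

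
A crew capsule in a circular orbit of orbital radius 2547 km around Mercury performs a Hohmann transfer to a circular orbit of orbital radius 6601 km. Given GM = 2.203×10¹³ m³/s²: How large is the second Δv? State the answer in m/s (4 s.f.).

Δv ≈ 463.6 m/s

r₁ = 2547 km = 2.547×10⁶ m.
r₂ = 6601 km = 6.601×10⁶ m.
Transfer ellipse a_t = (r₁ + r₂)/2 = 4.574×10⁶ m.
At r₁: circular v_c1 = √(μ/r₁) = 2941 m/s; transfer-periherm v_p = √[μ(2/r₁ − 1/a_t)] = 3533 m/s.
At r₂: circular v_c2 = √(μ/r₂) = 1827 m/s; transfer-apoherm v_a = √[μ(2/r₂ − 1/a_t)] = 1363 m/s.
Δv₂ = v_c2 − v_a = 463.6 m/s.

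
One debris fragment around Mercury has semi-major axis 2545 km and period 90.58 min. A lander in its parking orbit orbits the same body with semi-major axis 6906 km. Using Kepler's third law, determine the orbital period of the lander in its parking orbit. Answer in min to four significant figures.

T₂ ≈ 404.9 min

Kepler's third law: T² ∝ a³, so T₂ = T₁ (a₂/a₁)^(3/2).
a₂/a₁ = 2.714, (a₂/a₁)^(3/2) = 4.470.
T₂ = 90.58 × 4.470 = 404.9 min.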